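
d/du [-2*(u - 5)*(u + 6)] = -4*u - 2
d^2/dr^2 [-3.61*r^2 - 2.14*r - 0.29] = -7.22000000000000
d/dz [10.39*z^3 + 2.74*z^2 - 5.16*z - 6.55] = 31.17*z^2 + 5.48*z - 5.16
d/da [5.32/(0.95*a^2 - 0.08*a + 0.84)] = (0.4256 - 10.108*a)/(0.95*a^2 - 0.08*a + 0.84)^2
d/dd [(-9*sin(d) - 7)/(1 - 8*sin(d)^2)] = (-112*sin(d) + 36*cos(2*d) - 45)*cos(d)/(8*sin(d)^2 - 1)^2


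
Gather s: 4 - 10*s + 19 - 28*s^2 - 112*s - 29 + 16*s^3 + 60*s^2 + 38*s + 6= 16*s^3 + 32*s^2 - 84*s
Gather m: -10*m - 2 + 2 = -10*m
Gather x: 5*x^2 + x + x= 5*x^2 + 2*x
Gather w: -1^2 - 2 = -3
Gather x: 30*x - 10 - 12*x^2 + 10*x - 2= -12*x^2 + 40*x - 12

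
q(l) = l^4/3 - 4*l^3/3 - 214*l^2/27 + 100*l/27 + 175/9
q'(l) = 4*l^3/3 - 4*l^2 - 428*l/27 + 100/27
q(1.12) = 12.30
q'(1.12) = -17.19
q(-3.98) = 46.85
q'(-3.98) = -80.63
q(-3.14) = 3.35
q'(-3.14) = -27.24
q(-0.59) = 14.81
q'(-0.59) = 11.39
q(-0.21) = 18.33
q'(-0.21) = 6.84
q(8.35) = 341.92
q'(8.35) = 368.69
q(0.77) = 17.11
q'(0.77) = -10.27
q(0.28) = 19.83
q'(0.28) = -1.02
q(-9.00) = 2503.11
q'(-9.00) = -1149.63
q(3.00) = -49.78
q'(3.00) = -43.85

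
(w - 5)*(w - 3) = w^2 - 8*w + 15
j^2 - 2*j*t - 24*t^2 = (j - 6*t)*(j + 4*t)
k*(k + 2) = k^2 + 2*k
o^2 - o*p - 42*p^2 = (o - 7*p)*(o + 6*p)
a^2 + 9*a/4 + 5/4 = (a + 1)*(a + 5/4)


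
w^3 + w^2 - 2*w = w*(w - 1)*(w + 2)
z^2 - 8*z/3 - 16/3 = (z - 4)*(z + 4/3)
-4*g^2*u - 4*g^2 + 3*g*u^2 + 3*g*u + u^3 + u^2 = (-g + u)*(4*g + u)*(u + 1)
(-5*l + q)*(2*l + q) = -10*l^2 - 3*l*q + q^2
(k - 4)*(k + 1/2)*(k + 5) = k^3 + 3*k^2/2 - 39*k/2 - 10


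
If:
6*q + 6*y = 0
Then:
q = -y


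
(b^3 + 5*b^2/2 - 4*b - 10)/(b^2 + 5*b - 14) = (b^2 + 9*b/2 + 5)/(b + 7)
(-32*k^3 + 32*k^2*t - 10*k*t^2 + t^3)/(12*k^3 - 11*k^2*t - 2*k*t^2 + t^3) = (8*k^2 - 6*k*t + t^2)/(-3*k^2 + 2*k*t + t^2)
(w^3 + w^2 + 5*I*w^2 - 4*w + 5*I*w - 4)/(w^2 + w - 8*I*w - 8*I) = (w^2 + 5*I*w - 4)/(w - 8*I)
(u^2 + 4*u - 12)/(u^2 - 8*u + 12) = (u + 6)/(u - 6)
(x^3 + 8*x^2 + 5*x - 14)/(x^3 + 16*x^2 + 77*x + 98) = (x - 1)/(x + 7)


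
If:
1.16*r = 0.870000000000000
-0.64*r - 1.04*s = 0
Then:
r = 0.75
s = -0.46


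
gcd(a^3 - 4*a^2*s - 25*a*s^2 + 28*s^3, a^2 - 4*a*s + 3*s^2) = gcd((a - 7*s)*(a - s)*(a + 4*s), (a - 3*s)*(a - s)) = -a + s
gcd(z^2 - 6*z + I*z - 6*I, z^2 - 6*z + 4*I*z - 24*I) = z - 6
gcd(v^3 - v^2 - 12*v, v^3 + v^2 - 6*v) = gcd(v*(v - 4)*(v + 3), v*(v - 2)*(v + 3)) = v^2 + 3*v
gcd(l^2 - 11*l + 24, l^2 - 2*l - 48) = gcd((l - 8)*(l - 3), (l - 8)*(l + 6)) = l - 8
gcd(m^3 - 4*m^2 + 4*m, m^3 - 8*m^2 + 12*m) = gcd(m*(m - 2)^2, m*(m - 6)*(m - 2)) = m^2 - 2*m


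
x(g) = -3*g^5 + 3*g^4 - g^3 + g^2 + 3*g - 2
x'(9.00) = -89889.00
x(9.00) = -158087.00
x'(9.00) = -89889.00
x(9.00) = -158087.00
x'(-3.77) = -3720.27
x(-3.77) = 2945.20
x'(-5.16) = -12369.69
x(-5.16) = 13247.42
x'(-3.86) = -4069.54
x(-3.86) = 3295.56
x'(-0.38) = 0.84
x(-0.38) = -2.85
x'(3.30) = -1370.71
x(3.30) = -835.43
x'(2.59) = -478.44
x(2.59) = -219.54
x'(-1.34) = -82.30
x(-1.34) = 20.82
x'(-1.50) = -123.19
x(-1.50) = 37.09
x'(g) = -15*g^4 + 12*g^3 - 3*g^2 + 2*g + 3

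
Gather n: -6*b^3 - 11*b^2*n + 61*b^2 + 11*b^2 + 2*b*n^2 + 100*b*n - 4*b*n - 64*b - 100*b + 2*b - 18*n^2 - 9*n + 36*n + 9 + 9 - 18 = -6*b^3 + 72*b^2 - 162*b + n^2*(2*b - 18) + n*(-11*b^2 + 96*b + 27)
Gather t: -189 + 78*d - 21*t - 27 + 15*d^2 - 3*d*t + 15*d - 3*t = 15*d^2 + 93*d + t*(-3*d - 24) - 216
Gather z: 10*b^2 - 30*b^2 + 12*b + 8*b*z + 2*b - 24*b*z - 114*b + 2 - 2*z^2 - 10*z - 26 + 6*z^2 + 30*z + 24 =-20*b^2 - 100*b + 4*z^2 + z*(20 - 16*b)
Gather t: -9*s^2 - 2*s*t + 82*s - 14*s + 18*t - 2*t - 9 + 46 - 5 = -9*s^2 + 68*s + t*(16 - 2*s) + 32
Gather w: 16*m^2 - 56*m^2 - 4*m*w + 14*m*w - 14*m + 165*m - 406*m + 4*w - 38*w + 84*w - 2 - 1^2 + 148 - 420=-40*m^2 - 255*m + w*(10*m + 50) - 275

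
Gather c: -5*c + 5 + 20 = 25 - 5*c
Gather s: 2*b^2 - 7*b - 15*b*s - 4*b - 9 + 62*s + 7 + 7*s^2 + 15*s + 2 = 2*b^2 - 11*b + 7*s^2 + s*(77 - 15*b)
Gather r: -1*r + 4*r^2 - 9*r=4*r^2 - 10*r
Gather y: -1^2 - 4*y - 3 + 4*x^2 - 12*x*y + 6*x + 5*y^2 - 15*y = 4*x^2 + 6*x + 5*y^2 + y*(-12*x - 19) - 4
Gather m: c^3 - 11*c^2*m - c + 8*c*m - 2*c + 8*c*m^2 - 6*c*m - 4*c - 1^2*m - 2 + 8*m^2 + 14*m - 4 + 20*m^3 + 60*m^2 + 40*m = c^3 - 7*c + 20*m^3 + m^2*(8*c + 68) + m*(-11*c^2 + 2*c + 53) - 6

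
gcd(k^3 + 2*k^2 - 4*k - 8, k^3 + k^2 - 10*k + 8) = k - 2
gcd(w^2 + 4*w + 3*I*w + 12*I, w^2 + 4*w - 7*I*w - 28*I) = w + 4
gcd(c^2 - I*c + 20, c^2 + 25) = c - 5*I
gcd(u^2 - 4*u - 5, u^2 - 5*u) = u - 5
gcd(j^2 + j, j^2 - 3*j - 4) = j + 1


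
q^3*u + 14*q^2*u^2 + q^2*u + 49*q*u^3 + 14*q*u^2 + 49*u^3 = (q + 7*u)^2*(q*u + u)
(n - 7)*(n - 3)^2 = n^3 - 13*n^2 + 51*n - 63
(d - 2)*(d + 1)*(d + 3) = d^3 + 2*d^2 - 5*d - 6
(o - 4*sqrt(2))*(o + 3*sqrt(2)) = o^2 - sqrt(2)*o - 24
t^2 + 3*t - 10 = (t - 2)*(t + 5)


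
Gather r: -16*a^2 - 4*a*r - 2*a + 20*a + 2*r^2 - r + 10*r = -16*a^2 + 18*a + 2*r^2 + r*(9 - 4*a)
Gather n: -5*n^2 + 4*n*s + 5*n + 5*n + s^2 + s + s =-5*n^2 + n*(4*s + 10) + s^2 + 2*s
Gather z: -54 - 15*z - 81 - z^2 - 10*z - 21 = -z^2 - 25*z - 156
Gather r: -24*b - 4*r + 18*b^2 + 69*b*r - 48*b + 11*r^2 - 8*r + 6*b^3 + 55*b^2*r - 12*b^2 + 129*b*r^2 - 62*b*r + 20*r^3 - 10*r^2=6*b^3 + 6*b^2 - 72*b + 20*r^3 + r^2*(129*b + 1) + r*(55*b^2 + 7*b - 12)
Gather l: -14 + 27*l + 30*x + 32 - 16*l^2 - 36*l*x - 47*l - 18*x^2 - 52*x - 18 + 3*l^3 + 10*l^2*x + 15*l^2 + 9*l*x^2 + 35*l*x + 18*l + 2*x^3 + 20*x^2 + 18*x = 3*l^3 + l^2*(10*x - 1) + l*(9*x^2 - x - 2) + 2*x^3 + 2*x^2 - 4*x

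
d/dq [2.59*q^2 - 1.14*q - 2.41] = 5.18*q - 1.14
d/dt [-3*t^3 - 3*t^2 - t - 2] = -9*t^2 - 6*t - 1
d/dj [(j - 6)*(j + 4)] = 2*j - 2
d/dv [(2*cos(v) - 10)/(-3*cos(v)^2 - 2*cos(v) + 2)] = 2*(-3*cos(v)^2 + 30*cos(v) + 8)*sin(v)/(-3*sin(v)^2 + 2*cos(v) + 1)^2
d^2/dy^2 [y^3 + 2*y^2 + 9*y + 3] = 6*y + 4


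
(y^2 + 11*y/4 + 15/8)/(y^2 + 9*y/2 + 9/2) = (y + 5/4)/(y + 3)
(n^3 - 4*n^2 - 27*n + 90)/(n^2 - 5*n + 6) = (n^2 - n - 30)/(n - 2)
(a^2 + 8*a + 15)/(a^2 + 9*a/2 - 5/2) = 2*(a + 3)/(2*a - 1)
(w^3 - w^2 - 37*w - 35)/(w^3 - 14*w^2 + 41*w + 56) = (w + 5)/(w - 8)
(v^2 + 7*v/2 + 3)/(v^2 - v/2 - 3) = (v + 2)/(v - 2)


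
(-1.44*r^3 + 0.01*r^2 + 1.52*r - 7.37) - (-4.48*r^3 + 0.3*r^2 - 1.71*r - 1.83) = 3.04*r^3 - 0.29*r^2 + 3.23*r - 5.54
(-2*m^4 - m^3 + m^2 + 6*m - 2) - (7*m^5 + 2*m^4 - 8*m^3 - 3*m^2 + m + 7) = -7*m^5 - 4*m^4 + 7*m^3 + 4*m^2 + 5*m - 9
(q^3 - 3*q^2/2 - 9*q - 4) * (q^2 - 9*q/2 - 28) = q^5 - 6*q^4 - 121*q^3/4 + 157*q^2/2 + 270*q + 112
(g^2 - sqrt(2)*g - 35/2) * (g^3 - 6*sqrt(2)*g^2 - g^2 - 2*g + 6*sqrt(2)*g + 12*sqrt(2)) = g^5 - 7*sqrt(2)*g^4 - g^4 - 15*g^3/2 + 7*sqrt(2)*g^3 + 11*g^2/2 + 119*sqrt(2)*g^2 - 105*sqrt(2)*g + 11*g - 210*sqrt(2)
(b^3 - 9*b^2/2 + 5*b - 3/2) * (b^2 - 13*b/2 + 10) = b^5 - 11*b^4 + 177*b^3/4 - 79*b^2 + 239*b/4 - 15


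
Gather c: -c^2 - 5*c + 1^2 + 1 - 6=-c^2 - 5*c - 4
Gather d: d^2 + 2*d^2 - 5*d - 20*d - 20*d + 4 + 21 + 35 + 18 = 3*d^2 - 45*d + 78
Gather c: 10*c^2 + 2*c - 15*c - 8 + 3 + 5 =10*c^2 - 13*c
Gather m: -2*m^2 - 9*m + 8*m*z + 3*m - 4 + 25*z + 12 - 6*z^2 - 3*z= -2*m^2 + m*(8*z - 6) - 6*z^2 + 22*z + 8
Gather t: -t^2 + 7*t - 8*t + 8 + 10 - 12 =-t^2 - t + 6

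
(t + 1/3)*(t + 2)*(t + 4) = t^3 + 19*t^2/3 + 10*t + 8/3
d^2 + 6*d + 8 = (d + 2)*(d + 4)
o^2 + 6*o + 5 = (o + 1)*(o + 5)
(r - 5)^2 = r^2 - 10*r + 25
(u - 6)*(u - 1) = u^2 - 7*u + 6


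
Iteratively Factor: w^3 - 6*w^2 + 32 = (w - 4)*(w^2 - 2*w - 8) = (w - 4)^2*(w + 2)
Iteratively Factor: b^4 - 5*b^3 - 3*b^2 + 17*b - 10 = (b + 2)*(b^3 - 7*b^2 + 11*b - 5) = (b - 1)*(b + 2)*(b^2 - 6*b + 5) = (b - 1)^2*(b + 2)*(b - 5)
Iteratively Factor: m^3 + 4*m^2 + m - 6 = (m + 2)*(m^2 + 2*m - 3) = (m + 2)*(m + 3)*(m - 1)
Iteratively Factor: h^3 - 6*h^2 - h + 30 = (h - 3)*(h^2 - 3*h - 10) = (h - 3)*(h + 2)*(h - 5)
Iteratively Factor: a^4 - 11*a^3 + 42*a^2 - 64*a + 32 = (a - 4)*(a^3 - 7*a^2 + 14*a - 8) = (a - 4)*(a - 2)*(a^2 - 5*a + 4) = (a - 4)^2*(a - 2)*(a - 1)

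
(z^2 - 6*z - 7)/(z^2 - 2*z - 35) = (z + 1)/(z + 5)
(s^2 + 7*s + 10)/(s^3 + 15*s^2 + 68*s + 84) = (s + 5)/(s^2 + 13*s + 42)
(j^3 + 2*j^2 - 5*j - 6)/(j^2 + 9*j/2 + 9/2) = 2*(j^2 - j - 2)/(2*j + 3)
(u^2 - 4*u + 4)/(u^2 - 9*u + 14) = (u - 2)/(u - 7)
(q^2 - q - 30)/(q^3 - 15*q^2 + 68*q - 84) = (q + 5)/(q^2 - 9*q + 14)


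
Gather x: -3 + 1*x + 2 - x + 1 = 0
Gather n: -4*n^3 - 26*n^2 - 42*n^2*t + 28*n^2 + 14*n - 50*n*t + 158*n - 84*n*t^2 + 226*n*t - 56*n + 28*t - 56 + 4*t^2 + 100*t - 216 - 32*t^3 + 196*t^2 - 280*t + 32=-4*n^3 + n^2*(2 - 42*t) + n*(-84*t^2 + 176*t + 116) - 32*t^3 + 200*t^2 - 152*t - 240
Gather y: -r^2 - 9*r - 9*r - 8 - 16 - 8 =-r^2 - 18*r - 32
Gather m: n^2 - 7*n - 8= n^2 - 7*n - 8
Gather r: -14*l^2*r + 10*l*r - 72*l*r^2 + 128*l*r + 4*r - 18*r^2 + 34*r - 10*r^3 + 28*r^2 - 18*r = -10*r^3 + r^2*(10 - 72*l) + r*(-14*l^2 + 138*l + 20)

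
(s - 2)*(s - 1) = s^2 - 3*s + 2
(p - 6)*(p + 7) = p^2 + p - 42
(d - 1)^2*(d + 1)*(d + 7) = d^4 + 6*d^3 - 8*d^2 - 6*d + 7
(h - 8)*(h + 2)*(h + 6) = h^3 - 52*h - 96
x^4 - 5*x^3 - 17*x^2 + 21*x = x*(x - 7)*(x - 1)*(x + 3)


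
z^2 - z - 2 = (z - 2)*(z + 1)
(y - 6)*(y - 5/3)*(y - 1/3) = y^3 - 8*y^2 + 113*y/9 - 10/3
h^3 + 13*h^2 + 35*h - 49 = (h - 1)*(h + 7)^2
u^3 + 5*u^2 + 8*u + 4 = (u + 1)*(u + 2)^2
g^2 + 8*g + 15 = (g + 3)*(g + 5)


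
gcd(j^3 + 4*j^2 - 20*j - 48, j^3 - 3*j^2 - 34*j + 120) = j^2 + 2*j - 24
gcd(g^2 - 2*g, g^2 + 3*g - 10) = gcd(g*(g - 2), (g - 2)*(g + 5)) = g - 2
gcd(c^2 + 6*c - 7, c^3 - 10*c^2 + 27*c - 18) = c - 1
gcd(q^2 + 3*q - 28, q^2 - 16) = q - 4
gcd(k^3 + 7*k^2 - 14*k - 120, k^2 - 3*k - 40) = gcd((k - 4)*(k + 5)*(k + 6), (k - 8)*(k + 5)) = k + 5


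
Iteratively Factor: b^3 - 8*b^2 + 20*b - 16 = (b - 2)*(b^2 - 6*b + 8) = (b - 4)*(b - 2)*(b - 2)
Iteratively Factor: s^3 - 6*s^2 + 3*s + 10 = (s - 5)*(s^2 - s - 2) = (s - 5)*(s - 2)*(s + 1)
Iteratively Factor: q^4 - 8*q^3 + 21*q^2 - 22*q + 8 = (q - 1)*(q^3 - 7*q^2 + 14*q - 8) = (q - 4)*(q - 1)*(q^2 - 3*q + 2) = (q - 4)*(q - 2)*(q - 1)*(q - 1)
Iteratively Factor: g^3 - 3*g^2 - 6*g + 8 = (g + 2)*(g^2 - 5*g + 4) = (g - 4)*(g + 2)*(g - 1)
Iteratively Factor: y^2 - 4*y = (y - 4)*(y)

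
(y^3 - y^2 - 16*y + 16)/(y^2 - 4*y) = y + 3 - 4/y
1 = 1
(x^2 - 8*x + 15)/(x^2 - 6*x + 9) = (x - 5)/(x - 3)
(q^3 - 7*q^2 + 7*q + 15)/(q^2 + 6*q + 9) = (q^3 - 7*q^2 + 7*q + 15)/(q^2 + 6*q + 9)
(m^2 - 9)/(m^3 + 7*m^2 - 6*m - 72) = (m + 3)/(m^2 + 10*m + 24)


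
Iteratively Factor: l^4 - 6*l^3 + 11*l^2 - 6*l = (l - 1)*(l^3 - 5*l^2 + 6*l) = l*(l - 1)*(l^2 - 5*l + 6) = l*(l - 2)*(l - 1)*(l - 3)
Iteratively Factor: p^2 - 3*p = (p - 3)*(p)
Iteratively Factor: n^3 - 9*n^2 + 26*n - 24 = (n - 2)*(n^2 - 7*n + 12) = (n - 4)*(n - 2)*(n - 3)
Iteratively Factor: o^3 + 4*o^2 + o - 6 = (o + 3)*(o^2 + o - 2) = (o + 2)*(o + 3)*(o - 1)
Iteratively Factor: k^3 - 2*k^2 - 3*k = (k)*(k^2 - 2*k - 3) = k*(k + 1)*(k - 3)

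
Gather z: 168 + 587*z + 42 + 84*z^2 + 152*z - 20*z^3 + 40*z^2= -20*z^3 + 124*z^2 + 739*z + 210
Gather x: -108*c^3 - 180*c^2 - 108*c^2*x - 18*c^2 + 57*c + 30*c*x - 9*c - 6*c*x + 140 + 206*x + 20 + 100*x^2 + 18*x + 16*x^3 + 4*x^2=-108*c^3 - 198*c^2 + 48*c + 16*x^3 + 104*x^2 + x*(-108*c^2 + 24*c + 224) + 160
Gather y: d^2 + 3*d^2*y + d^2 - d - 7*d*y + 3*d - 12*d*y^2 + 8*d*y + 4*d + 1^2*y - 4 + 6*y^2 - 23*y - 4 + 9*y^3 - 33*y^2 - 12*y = 2*d^2 + 6*d + 9*y^3 + y^2*(-12*d - 27) + y*(3*d^2 + d - 34) - 8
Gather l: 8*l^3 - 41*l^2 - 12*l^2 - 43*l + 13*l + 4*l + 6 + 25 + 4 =8*l^3 - 53*l^2 - 26*l + 35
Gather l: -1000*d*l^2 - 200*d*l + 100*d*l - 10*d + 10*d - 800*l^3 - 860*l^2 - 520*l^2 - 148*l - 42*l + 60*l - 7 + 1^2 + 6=-800*l^3 + l^2*(-1000*d - 1380) + l*(-100*d - 130)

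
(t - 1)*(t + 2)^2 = t^3 + 3*t^2 - 4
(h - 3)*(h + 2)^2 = h^3 + h^2 - 8*h - 12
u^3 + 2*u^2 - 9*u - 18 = (u - 3)*(u + 2)*(u + 3)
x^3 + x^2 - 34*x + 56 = (x - 4)*(x - 2)*(x + 7)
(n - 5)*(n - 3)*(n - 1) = n^3 - 9*n^2 + 23*n - 15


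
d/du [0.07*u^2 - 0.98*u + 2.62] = 0.14*u - 0.98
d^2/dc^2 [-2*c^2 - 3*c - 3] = -4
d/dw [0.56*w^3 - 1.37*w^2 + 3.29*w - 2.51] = 1.68*w^2 - 2.74*w + 3.29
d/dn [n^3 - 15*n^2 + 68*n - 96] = 3*n^2 - 30*n + 68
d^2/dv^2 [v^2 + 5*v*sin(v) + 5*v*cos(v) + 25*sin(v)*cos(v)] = -5*sqrt(2)*v*sin(v + pi/4) - 50*sin(2*v) + 10*sqrt(2)*cos(v + pi/4) + 2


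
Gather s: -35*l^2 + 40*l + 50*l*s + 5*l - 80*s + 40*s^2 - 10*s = -35*l^2 + 45*l + 40*s^2 + s*(50*l - 90)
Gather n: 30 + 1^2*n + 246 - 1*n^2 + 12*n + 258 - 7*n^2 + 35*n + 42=-8*n^2 + 48*n + 576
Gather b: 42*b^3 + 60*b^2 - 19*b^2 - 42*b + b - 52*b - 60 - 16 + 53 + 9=42*b^3 + 41*b^2 - 93*b - 14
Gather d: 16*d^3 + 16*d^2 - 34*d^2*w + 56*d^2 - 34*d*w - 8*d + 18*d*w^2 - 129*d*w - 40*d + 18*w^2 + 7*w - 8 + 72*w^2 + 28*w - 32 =16*d^3 + d^2*(72 - 34*w) + d*(18*w^2 - 163*w - 48) + 90*w^2 + 35*w - 40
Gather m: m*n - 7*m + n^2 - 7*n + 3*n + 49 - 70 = m*(n - 7) + n^2 - 4*n - 21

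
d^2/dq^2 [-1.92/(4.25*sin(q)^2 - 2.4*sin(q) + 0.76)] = (138.72*sin(q)^4 - 58.752*sin(q)^3 - 221.8272*sin(q)^2 + 121.00608*sin(q) - 9.7152)/(4.25*sin(q)^2 - 2.4*sin(q) + 0.76)^3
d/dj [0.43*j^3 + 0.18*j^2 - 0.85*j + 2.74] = 1.29*j^2 + 0.36*j - 0.85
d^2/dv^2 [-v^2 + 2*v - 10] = -2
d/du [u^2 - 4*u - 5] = 2*u - 4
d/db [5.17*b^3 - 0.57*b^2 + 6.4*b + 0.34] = 15.51*b^2 - 1.14*b + 6.4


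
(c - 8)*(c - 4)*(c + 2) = c^3 - 10*c^2 + 8*c + 64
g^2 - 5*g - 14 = (g - 7)*(g + 2)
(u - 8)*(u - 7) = u^2 - 15*u + 56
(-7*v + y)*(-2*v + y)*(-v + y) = -14*v^3 + 23*v^2*y - 10*v*y^2 + y^3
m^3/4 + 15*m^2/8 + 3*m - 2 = (m/4 + 1)*(m - 1/2)*(m + 4)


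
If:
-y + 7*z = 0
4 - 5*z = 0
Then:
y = 28/5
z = 4/5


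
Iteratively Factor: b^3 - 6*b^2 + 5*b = (b - 5)*(b^2 - b) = (b - 5)*(b - 1)*(b)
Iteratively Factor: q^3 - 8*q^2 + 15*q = (q - 3)*(q^2 - 5*q) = q*(q - 3)*(q - 5)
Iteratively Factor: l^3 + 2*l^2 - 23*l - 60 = (l - 5)*(l^2 + 7*l + 12) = (l - 5)*(l + 4)*(l + 3)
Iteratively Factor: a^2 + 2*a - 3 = (a - 1)*(a + 3)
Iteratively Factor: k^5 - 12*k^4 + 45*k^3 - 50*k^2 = (k)*(k^4 - 12*k^3 + 45*k^2 - 50*k) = k*(k - 5)*(k^3 - 7*k^2 + 10*k) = k*(k - 5)*(k - 2)*(k^2 - 5*k) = k*(k - 5)^2*(k - 2)*(k)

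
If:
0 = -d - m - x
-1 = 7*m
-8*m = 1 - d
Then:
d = -1/7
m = -1/7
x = 2/7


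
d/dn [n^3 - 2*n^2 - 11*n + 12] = 3*n^2 - 4*n - 11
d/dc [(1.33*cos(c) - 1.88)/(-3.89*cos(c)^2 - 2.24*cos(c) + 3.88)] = (-5.1737*cos(c)^2 + 14.6264*cos(c) - 0.9492)*sin(c)/(15.1321*cos(c)^4 + 17.4272*cos(c)^3 - 25.1688*cos(c)^2 - 17.3824*cos(c) + 15.0544)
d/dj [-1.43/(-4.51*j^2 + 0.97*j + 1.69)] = (1.3871 - 12.8986*j)/(-4.51*j^2 + 0.97*j + 1.69)^2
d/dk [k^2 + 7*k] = 2*k + 7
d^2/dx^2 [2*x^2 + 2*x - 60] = 4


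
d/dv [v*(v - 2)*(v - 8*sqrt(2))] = 3*v^2 - 16*sqrt(2)*v - 4*v + 16*sqrt(2)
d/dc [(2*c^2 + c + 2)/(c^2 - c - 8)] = 3*(-c^2 - 12*c - 2)/(c^4 - 2*c^3 - 15*c^2 + 16*c + 64)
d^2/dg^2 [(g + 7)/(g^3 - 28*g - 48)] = 2*(-(g + 7)*(3*g^2 - 28)^2 + (-3*g^2 - 3*g*(g + 7) + 28)*(-g^3 + 28*g + 48))/(-g^3 + 28*g + 48)^3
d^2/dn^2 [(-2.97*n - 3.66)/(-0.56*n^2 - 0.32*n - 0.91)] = ((1.12*n + 0.32)*(2.24*n + 0.64)*(2.97*n + 3.66) - (9.9792*n + 6.0)*(0.56*n^2 + 0.32*n + 0.91))/(0.56*n^2 + 0.32*n + 0.91)^3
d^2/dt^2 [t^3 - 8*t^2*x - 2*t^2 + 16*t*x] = 6*t - 16*x - 4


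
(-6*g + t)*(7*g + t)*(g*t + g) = -42*g^3*t - 42*g^3 + g^2*t^2 + g^2*t + g*t^3 + g*t^2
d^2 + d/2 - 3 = (d - 3/2)*(d + 2)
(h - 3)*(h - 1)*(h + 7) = h^3 + 3*h^2 - 25*h + 21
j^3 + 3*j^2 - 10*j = j*(j - 2)*(j + 5)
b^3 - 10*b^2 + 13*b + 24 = (b - 8)*(b - 3)*(b + 1)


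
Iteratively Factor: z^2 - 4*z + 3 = (z - 1)*(z - 3)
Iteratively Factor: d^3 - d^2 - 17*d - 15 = (d - 5)*(d^2 + 4*d + 3) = (d - 5)*(d + 3)*(d + 1)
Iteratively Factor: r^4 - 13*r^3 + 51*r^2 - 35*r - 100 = (r - 5)*(r^3 - 8*r^2 + 11*r + 20) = (r - 5)^2*(r^2 - 3*r - 4) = (r - 5)^2*(r - 4)*(r + 1)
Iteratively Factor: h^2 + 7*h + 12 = (h + 4)*(h + 3)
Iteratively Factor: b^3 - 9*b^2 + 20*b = (b)*(b^2 - 9*b + 20) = b*(b - 5)*(b - 4)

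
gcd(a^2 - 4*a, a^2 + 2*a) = a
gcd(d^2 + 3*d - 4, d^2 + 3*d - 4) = d^2 + 3*d - 4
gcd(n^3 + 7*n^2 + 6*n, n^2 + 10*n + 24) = n + 6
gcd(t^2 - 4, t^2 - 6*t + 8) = t - 2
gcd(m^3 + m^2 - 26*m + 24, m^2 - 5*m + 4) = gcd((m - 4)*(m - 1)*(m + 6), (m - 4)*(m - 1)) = m^2 - 5*m + 4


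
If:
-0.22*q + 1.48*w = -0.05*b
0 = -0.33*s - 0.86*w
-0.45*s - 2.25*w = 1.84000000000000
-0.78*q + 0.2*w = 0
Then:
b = 48.63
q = -0.44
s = 4.45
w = -1.71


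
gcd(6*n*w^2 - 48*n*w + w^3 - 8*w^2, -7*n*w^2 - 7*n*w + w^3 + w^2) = w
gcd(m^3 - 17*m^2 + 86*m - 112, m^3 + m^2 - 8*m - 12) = 1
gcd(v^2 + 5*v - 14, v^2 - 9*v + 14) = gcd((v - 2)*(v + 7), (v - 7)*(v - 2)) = v - 2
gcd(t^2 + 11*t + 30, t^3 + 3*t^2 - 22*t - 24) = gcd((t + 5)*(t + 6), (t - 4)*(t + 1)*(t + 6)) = t + 6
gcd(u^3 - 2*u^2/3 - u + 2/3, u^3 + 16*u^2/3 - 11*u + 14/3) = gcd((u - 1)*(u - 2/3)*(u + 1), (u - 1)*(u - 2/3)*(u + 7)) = u^2 - 5*u/3 + 2/3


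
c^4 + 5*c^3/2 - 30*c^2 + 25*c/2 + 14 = (c - 4)*(c - 1)*(c + 1/2)*(c + 7)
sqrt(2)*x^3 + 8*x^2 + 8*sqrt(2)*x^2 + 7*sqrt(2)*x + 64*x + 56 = (x + 7)*(x + 4*sqrt(2))*(sqrt(2)*x + sqrt(2))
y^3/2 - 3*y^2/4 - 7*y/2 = y*(y/2 + 1)*(y - 7/2)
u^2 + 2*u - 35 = (u - 5)*(u + 7)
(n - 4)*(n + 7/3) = n^2 - 5*n/3 - 28/3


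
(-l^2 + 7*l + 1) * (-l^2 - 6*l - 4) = l^4 - l^3 - 39*l^2 - 34*l - 4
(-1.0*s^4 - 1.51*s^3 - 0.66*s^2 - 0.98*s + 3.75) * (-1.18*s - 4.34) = 1.18*s^5 + 6.1218*s^4 + 7.3322*s^3 + 4.0208*s^2 - 0.1718*s - 16.275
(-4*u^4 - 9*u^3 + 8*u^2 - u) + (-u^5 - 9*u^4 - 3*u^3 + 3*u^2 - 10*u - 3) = -u^5 - 13*u^4 - 12*u^3 + 11*u^2 - 11*u - 3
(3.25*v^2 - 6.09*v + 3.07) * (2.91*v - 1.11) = 9.4575*v^3 - 21.3294*v^2 + 15.6936*v - 3.4077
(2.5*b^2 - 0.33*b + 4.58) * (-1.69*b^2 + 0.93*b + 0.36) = -4.225*b^4 + 2.8827*b^3 - 7.1471*b^2 + 4.1406*b + 1.6488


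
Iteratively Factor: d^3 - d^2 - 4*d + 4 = (d - 2)*(d^2 + d - 2) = (d - 2)*(d + 2)*(d - 1)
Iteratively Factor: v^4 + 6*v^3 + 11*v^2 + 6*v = (v + 1)*(v^3 + 5*v^2 + 6*v) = (v + 1)*(v + 2)*(v^2 + 3*v) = v*(v + 1)*(v + 2)*(v + 3)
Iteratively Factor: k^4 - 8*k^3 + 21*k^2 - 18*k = (k - 3)*(k^3 - 5*k^2 + 6*k) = (k - 3)^2*(k^2 - 2*k) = (k - 3)^2*(k - 2)*(k)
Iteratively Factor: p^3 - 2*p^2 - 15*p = (p - 5)*(p^2 + 3*p) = (p - 5)*(p + 3)*(p)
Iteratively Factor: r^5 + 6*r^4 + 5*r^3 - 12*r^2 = (r)*(r^4 + 6*r^3 + 5*r^2 - 12*r) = r*(r + 3)*(r^3 + 3*r^2 - 4*r) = r*(r - 1)*(r + 3)*(r^2 + 4*r) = r*(r - 1)*(r + 3)*(r + 4)*(r)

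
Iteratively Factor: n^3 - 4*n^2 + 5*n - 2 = (n - 1)*(n^2 - 3*n + 2) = (n - 2)*(n - 1)*(n - 1)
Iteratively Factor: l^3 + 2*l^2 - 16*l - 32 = (l + 2)*(l^2 - 16) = (l + 2)*(l + 4)*(l - 4)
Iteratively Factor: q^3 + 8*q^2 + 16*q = (q + 4)*(q^2 + 4*q) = q*(q + 4)*(q + 4)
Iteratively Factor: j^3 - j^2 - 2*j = (j - 2)*(j^2 + j) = (j - 2)*(j + 1)*(j)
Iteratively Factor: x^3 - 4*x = (x + 2)*(x^2 - 2*x) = (x - 2)*(x + 2)*(x)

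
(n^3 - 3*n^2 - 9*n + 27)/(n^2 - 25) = (n^3 - 3*n^2 - 9*n + 27)/(n^2 - 25)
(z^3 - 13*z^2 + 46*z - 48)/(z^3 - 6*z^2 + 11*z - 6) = (z - 8)/(z - 1)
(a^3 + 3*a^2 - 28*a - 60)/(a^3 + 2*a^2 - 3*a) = (a^3 + 3*a^2 - 28*a - 60)/(a*(a^2 + 2*a - 3))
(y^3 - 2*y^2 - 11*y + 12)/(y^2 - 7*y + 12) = (y^2 + 2*y - 3)/(y - 3)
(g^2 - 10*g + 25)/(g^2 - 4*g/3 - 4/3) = 3*(-g^2 + 10*g - 25)/(-3*g^2 + 4*g + 4)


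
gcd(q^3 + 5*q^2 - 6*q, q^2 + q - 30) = q + 6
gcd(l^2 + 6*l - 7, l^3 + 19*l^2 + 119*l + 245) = l + 7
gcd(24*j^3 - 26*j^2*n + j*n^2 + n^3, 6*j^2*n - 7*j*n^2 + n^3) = j - n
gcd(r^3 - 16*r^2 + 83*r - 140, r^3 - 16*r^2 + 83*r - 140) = r^3 - 16*r^2 + 83*r - 140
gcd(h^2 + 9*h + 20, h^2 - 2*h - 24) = h + 4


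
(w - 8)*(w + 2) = w^2 - 6*w - 16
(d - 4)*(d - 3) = d^2 - 7*d + 12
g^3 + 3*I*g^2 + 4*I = (g - I)*(g + 2*I)^2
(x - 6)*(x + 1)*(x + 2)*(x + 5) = x^4 + 2*x^3 - 31*x^2 - 92*x - 60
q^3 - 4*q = q*(q - 2)*(q + 2)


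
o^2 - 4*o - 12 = (o - 6)*(o + 2)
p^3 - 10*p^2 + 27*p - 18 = (p - 6)*(p - 3)*(p - 1)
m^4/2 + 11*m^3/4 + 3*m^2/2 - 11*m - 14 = (m/2 + 1)*(m - 2)*(m + 2)*(m + 7/2)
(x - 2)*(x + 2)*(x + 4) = x^3 + 4*x^2 - 4*x - 16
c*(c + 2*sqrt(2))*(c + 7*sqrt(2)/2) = c^3 + 11*sqrt(2)*c^2/2 + 14*c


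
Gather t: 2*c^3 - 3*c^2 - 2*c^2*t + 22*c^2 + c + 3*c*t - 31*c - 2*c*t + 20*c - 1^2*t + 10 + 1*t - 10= 2*c^3 + 19*c^2 - 10*c + t*(-2*c^2 + c)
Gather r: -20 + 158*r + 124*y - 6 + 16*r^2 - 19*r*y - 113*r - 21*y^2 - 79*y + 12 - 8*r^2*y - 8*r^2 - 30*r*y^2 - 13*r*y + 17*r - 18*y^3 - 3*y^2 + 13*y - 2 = r^2*(8 - 8*y) + r*(-30*y^2 - 32*y + 62) - 18*y^3 - 24*y^2 + 58*y - 16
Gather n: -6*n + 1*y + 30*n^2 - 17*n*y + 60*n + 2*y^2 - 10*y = 30*n^2 + n*(54 - 17*y) + 2*y^2 - 9*y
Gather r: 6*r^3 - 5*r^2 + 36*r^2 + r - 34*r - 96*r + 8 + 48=6*r^3 + 31*r^2 - 129*r + 56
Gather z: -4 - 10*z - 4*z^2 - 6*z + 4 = -4*z^2 - 16*z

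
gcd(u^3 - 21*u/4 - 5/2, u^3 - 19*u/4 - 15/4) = u - 5/2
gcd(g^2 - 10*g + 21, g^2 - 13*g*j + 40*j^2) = 1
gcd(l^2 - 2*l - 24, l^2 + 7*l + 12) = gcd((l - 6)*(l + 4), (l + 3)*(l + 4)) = l + 4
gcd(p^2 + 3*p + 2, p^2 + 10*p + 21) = 1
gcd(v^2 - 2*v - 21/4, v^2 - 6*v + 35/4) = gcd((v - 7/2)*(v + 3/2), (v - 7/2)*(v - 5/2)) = v - 7/2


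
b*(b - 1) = b^2 - b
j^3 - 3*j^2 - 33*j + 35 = (j - 7)*(j - 1)*(j + 5)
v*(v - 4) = v^2 - 4*v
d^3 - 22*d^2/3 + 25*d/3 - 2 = (d - 6)*(d - 1)*(d - 1/3)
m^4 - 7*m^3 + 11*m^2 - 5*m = m*(m - 5)*(m - 1)^2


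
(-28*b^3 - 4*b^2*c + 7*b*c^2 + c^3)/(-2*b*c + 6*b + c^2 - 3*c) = (14*b^2 + 9*b*c + c^2)/(c - 3)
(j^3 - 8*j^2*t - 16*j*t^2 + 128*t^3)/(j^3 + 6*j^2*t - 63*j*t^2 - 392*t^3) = (j^2 - 16*t^2)/(j^2 + 14*j*t + 49*t^2)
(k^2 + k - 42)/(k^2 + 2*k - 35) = (k - 6)/(k - 5)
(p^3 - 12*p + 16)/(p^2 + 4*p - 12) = (p^2 + 2*p - 8)/(p + 6)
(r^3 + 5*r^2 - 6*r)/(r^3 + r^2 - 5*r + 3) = r*(r + 6)/(r^2 + 2*r - 3)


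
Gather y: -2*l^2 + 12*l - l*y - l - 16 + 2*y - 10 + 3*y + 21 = -2*l^2 + 11*l + y*(5 - l) - 5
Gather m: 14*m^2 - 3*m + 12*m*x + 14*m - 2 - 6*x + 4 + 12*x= 14*m^2 + m*(12*x + 11) + 6*x + 2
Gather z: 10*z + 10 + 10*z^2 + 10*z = 10*z^2 + 20*z + 10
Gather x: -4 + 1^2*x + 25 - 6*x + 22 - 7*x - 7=36 - 12*x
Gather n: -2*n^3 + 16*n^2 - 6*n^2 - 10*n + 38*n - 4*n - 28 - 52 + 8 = -2*n^3 + 10*n^2 + 24*n - 72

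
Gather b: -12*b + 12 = 12 - 12*b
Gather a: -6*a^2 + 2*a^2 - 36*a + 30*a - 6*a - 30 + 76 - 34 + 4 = -4*a^2 - 12*a + 16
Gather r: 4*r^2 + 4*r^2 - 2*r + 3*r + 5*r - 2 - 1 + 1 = 8*r^2 + 6*r - 2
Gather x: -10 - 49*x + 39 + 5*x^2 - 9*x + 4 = 5*x^2 - 58*x + 33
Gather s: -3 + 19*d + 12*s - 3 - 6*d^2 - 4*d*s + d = -6*d^2 + 20*d + s*(12 - 4*d) - 6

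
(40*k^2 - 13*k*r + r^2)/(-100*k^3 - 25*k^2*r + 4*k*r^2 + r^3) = (-8*k + r)/(20*k^2 + 9*k*r + r^2)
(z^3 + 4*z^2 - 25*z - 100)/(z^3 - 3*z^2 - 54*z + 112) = (z^3 + 4*z^2 - 25*z - 100)/(z^3 - 3*z^2 - 54*z + 112)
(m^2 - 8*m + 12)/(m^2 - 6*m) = (m - 2)/m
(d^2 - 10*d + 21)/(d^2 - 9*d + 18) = (d - 7)/(d - 6)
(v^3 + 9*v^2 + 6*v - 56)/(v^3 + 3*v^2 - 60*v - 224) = (v - 2)/(v - 8)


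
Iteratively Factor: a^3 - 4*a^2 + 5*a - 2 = (a - 1)*(a^2 - 3*a + 2) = (a - 1)^2*(a - 2)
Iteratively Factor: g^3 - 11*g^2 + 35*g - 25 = (g - 5)*(g^2 - 6*g + 5) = (g - 5)^2*(g - 1)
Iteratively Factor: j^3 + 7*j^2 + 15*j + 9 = (j + 3)*(j^2 + 4*j + 3) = (j + 1)*(j + 3)*(j + 3)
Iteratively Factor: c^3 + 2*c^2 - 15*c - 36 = (c - 4)*(c^2 + 6*c + 9) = (c - 4)*(c + 3)*(c + 3)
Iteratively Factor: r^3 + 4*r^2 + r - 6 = (r - 1)*(r^2 + 5*r + 6) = (r - 1)*(r + 2)*(r + 3)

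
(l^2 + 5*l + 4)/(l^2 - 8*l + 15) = (l^2 + 5*l + 4)/(l^2 - 8*l + 15)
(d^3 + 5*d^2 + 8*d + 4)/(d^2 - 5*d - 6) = (d^2 + 4*d + 4)/(d - 6)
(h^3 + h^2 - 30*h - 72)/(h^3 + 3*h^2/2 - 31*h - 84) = 2*(h + 3)/(2*h + 7)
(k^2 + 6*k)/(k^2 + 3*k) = (k + 6)/(k + 3)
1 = 1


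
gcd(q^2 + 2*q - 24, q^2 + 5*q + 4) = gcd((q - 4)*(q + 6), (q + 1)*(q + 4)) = 1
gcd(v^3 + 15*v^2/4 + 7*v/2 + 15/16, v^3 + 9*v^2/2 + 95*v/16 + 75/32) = v^2 + 13*v/4 + 15/8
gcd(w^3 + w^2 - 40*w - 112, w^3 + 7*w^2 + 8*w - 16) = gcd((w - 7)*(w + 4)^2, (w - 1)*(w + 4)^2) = w^2 + 8*w + 16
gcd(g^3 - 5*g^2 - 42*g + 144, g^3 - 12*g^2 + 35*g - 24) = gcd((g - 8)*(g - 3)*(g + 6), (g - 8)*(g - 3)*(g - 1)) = g^2 - 11*g + 24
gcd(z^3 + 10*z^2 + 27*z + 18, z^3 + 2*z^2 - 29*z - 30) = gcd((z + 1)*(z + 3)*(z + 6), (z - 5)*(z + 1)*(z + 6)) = z^2 + 7*z + 6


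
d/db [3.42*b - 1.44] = 3.42000000000000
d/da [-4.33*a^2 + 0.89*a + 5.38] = 0.89 - 8.66*a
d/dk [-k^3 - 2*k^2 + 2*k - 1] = -3*k^2 - 4*k + 2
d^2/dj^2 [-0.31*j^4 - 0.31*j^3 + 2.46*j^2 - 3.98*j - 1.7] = -3.72*j^2 - 1.86*j + 4.92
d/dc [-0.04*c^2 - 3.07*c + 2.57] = -0.08*c - 3.07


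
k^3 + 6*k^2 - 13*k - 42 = (k - 3)*(k + 2)*(k + 7)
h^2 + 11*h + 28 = (h + 4)*(h + 7)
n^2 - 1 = (n - 1)*(n + 1)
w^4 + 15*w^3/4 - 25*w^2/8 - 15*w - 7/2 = (w - 2)*(w + 1/4)*(w + 2)*(w + 7/2)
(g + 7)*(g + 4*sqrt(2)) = g^2 + 4*sqrt(2)*g + 7*g + 28*sqrt(2)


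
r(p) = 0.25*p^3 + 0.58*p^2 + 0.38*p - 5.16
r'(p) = 0.75*p^2 + 1.16*p + 0.38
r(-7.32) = -74.92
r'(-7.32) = 32.08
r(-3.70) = -11.29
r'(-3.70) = 6.36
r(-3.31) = -9.13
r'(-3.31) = 4.76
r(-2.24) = -5.91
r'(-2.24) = 1.54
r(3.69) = 16.70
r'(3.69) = 14.87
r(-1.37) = -5.23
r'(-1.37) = 0.20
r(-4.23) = -15.31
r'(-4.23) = 8.89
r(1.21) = -3.41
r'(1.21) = 2.88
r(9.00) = 227.49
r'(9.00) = 71.57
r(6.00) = 72.00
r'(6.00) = 34.34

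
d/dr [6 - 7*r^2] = -14*r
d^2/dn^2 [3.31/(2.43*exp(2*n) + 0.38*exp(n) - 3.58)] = (3.31*(4.86*exp(n) + 0.38)*(9.72*exp(n) + 0.76)*exp(n) - (32.1732*exp(n) + 1.2578)*(2.43*exp(2*n) + 0.38*exp(n) - 3.58))*exp(n)/(2.43*exp(2*n) + 0.38*exp(n) - 3.58)^3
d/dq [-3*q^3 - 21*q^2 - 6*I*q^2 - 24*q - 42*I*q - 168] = -9*q^2 - q*(42 + 12*I) - 24 - 42*I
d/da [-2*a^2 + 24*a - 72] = 24 - 4*a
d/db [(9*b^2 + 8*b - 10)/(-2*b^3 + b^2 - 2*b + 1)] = 2*(9*b^4 + 16*b^3 - 43*b^2 + 19*b - 6)/(4*b^6 - 4*b^5 + 9*b^4 - 8*b^3 + 6*b^2 - 4*b + 1)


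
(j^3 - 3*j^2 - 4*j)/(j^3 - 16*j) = (j + 1)/(j + 4)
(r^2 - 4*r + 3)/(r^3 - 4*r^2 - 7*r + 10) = (r - 3)/(r^2 - 3*r - 10)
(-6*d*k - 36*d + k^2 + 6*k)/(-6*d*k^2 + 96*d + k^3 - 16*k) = (k + 6)/(k^2 - 16)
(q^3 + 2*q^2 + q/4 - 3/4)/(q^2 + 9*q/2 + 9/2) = (2*q^2 + q - 1)/(2*(q + 3))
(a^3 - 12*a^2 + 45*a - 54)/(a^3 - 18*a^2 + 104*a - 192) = (a^2 - 6*a + 9)/(a^2 - 12*a + 32)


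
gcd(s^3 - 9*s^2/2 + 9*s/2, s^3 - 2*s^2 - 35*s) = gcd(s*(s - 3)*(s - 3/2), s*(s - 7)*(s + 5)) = s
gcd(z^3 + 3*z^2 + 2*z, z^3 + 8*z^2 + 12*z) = z^2 + 2*z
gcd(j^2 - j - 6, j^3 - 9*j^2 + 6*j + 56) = j + 2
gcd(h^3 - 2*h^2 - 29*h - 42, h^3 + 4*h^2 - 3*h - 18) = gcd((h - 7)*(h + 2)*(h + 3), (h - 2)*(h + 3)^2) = h + 3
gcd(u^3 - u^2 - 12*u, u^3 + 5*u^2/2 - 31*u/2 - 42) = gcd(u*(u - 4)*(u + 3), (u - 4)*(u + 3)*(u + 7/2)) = u^2 - u - 12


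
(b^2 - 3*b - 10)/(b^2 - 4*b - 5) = (b + 2)/(b + 1)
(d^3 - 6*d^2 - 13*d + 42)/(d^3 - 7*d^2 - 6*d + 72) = (d^2 - 9*d + 14)/(d^2 - 10*d + 24)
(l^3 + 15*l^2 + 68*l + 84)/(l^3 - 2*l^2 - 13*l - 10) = (l^2 + 13*l + 42)/(l^2 - 4*l - 5)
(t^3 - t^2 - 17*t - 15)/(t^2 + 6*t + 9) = (t^2 - 4*t - 5)/(t + 3)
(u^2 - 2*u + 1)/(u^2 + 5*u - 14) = (u^2 - 2*u + 1)/(u^2 + 5*u - 14)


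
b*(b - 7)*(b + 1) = b^3 - 6*b^2 - 7*b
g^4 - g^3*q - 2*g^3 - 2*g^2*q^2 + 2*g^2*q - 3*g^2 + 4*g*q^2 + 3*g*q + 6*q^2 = (g - 3)*(g + 1)*(g - 2*q)*(g + q)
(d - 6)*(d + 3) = d^2 - 3*d - 18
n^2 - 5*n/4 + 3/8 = (n - 3/4)*(n - 1/2)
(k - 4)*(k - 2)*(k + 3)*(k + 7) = k^4 + 4*k^3 - 31*k^2 - 46*k + 168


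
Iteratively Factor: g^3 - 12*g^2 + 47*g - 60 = (g - 3)*(g^2 - 9*g + 20) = (g - 5)*(g - 3)*(g - 4)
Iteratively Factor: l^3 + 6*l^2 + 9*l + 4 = (l + 1)*(l^2 + 5*l + 4) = (l + 1)*(l + 4)*(l + 1)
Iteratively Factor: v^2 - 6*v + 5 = (v - 1)*(v - 5)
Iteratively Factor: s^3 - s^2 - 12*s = (s - 4)*(s^2 + 3*s) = (s - 4)*(s + 3)*(s)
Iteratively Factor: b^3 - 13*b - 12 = (b + 1)*(b^2 - b - 12) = (b + 1)*(b + 3)*(b - 4)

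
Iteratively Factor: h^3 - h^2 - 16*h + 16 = (h + 4)*(h^2 - 5*h + 4) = (h - 1)*(h + 4)*(h - 4)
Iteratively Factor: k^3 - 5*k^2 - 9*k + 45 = (k + 3)*(k^2 - 8*k + 15) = (k - 5)*(k + 3)*(k - 3)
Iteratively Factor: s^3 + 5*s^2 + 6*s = (s + 3)*(s^2 + 2*s) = s*(s + 3)*(s + 2)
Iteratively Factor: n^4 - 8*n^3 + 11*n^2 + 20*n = (n + 1)*(n^3 - 9*n^2 + 20*n) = n*(n + 1)*(n^2 - 9*n + 20) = n*(n - 5)*(n + 1)*(n - 4)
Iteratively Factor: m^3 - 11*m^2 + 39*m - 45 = (m - 5)*(m^2 - 6*m + 9) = (m - 5)*(m - 3)*(m - 3)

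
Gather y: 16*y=16*y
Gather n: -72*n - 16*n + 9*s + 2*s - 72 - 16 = -88*n + 11*s - 88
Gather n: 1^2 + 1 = 2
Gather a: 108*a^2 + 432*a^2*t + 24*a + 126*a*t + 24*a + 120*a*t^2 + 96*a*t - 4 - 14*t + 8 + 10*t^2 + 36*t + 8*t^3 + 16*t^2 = a^2*(432*t + 108) + a*(120*t^2 + 222*t + 48) + 8*t^3 + 26*t^2 + 22*t + 4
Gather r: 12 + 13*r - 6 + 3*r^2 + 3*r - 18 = 3*r^2 + 16*r - 12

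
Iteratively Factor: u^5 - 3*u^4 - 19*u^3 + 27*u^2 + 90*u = (u - 3)*(u^4 - 19*u^2 - 30*u) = (u - 5)*(u - 3)*(u^3 + 5*u^2 + 6*u) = (u - 5)*(u - 3)*(u + 2)*(u^2 + 3*u) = (u - 5)*(u - 3)*(u + 2)*(u + 3)*(u)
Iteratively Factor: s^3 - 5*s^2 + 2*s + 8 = (s - 4)*(s^2 - s - 2) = (s - 4)*(s + 1)*(s - 2)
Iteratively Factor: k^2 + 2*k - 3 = (k - 1)*(k + 3)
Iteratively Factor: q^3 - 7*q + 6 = (q - 1)*(q^2 + q - 6) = (q - 2)*(q - 1)*(q + 3)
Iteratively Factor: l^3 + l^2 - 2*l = (l)*(l^2 + l - 2) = l*(l + 2)*(l - 1)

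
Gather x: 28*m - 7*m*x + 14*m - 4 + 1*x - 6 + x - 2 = 42*m + x*(2 - 7*m) - 12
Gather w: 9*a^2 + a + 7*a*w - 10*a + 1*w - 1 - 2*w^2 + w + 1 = 9*a^2 - 9*a - 2*w^2 + w*(7*a + 2)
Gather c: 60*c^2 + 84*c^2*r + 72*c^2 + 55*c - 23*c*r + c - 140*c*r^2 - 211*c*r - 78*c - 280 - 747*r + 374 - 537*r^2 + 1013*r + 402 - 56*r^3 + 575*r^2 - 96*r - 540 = c^2*(84*r + 132) + c*(-140*r^2 - 234*r - 22) - 56*r^3 + 38*r^2 + 170*r - 44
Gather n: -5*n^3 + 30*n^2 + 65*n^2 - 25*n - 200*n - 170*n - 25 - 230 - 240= -5*n^3 + 95*n^2 - 395*n - 495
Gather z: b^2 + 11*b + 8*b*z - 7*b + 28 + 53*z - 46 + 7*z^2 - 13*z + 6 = b^2 + 4*b + 7*z^2 + z*(8*b + 40) - 12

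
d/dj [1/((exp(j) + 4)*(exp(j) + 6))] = 2*(-exp(j) - 5)*exp(j)/(exp(4*j) + 20*exp(3*j) + 148*exp(2*j) + 480*exp(j) + 576)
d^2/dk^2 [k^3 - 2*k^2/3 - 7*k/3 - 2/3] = 6*k - 4/3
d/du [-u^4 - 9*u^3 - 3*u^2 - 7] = u*(-4*u^2 - 27*u - 6)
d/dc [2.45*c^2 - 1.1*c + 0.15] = 4.9*c - 1.1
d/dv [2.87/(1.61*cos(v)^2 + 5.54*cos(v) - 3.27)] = (9.2414*cos(v) + 15.8998)*sin(v)/(1.61*cos(v)^2 + 5.54*cos(v) - 3.27)^2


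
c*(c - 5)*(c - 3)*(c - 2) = c^4 - 10*c^3 + 31*c^2 - 30*c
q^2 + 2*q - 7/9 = (q - 1/3)*(q + 7/3)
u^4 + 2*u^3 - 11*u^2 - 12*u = u*(u - 3)*(u + 1)*(u + 4)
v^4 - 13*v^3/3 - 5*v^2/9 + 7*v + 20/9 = (v - 4)*(v - 5/3)*(v + 1/3)*(v + 1)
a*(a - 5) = a^2 - 5*a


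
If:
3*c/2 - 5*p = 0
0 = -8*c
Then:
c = 0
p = 0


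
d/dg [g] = 1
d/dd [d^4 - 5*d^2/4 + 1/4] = d*(8*d^2 - 5)/2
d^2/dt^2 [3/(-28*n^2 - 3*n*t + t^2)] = 6*(-28*n^2 - 3*n*t + t^2 - (3*n - 2*t)^2)/(28*n^2 + 3*n*t - t^2)^3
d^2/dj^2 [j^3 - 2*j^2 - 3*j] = 6*j - 4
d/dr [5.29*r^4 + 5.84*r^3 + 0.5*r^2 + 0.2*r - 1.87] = 21.16*r^3 + 17.52*r^2 + 1.0*r + 0.2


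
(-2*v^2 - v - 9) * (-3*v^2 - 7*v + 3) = 6*v^4 + 17*v^3 + 28*v^2 + 60*v - 27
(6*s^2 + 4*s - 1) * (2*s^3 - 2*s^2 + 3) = 12*s^5 - 4*s^4 - 10*s^3 + 20*s^2 + 12*s - 3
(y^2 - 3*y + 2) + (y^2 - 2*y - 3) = 2*y^2 - 5*y - 1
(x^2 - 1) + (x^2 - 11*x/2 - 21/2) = 2*x^2 - 11*x/2 - 23/2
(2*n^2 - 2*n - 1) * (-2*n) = -4*n^3 + 4*n^2 + 2*n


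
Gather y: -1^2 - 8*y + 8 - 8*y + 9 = 16 - 16*y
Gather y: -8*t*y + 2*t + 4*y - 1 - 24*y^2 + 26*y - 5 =2*t - 24*y^2 + y*(30 - 8*t) - 6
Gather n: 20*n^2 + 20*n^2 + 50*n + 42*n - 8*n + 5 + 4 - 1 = 40*n^2 + 84*n + 8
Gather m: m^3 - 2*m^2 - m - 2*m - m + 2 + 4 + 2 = m^3 - 2*m^2 - 4*m + 8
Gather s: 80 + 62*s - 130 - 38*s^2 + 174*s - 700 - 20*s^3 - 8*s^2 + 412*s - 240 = -20*s^3 - 46*s^2 + 648*s - 990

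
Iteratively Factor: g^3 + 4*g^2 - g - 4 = (g + 1)*(g^2 + 3*g - 4) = (g + 1)*(g + 4)*(g - 1)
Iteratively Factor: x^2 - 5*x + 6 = (x - 3)*(x - 2)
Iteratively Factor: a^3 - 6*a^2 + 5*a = (a - 1)*(a^2 - 5*a) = a*(a - 1)*(a - 5)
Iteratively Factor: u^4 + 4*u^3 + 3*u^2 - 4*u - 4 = (u + 1)*(u^3 + 3*u^2 - 4) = (u + 1)*(u + 2)*(u^2 + u - 2) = (u - 1)*(u + 1)*(u + 2)*(u + 2)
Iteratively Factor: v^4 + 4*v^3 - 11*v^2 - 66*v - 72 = (v + 3)*(v^3 + v^2 - 14*v - 24) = (v + 2)*(v + 3)*(v^2 - v - 12) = (v - 4)*(v + 2)*(v + 3)*(v + 3)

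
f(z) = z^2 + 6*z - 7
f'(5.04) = 16.08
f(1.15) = 1.22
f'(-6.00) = -6.00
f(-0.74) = -10.89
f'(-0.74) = 4.52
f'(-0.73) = 4.54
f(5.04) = 48.64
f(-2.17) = -15.31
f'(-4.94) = -3.88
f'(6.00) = 18.00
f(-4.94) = -12.24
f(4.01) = 33.14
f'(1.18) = 8.36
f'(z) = 2*z + 6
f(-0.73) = -10.85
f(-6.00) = -7.00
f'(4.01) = 14.02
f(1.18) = 1.47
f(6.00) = 65.00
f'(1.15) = 8.30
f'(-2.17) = 1.66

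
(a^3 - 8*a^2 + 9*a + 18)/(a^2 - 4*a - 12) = (a^2 - 2*a - 3)/(a + 2)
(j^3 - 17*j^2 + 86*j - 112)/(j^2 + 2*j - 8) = (j^2 - 15*j + 56)/(j + 4)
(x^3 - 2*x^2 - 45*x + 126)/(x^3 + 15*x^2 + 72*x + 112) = (x^2 - 9*x + 18)/(x^2 + 8*x + 16)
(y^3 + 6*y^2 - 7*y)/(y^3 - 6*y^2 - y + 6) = y*(y + 7)/(y^2 - 5*y - 6)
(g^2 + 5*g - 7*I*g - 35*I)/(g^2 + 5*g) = (g - 7*I)/g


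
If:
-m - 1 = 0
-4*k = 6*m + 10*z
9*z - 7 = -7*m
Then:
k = -43/18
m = -1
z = 14/9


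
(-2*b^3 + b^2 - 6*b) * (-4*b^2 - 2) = 8*b^5 - 4*b^4 + 28*b^3 - 2*b^2 + 12*b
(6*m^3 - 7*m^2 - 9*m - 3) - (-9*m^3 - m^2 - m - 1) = 15*m^3 - 6*m^2 - 8*m - 2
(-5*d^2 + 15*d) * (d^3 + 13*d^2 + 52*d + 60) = -5*d^5 - 50*d^4 - 65*d^3 + 480*d^2 + 900*d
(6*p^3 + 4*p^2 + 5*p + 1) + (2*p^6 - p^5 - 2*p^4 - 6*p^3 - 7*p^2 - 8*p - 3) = 2*p^6 - p^5 - 2*p^4 - 3*p^2 - 3*p - 2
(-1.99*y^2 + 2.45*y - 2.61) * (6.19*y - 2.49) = -12.3181*y^3 + 20.1206*y^2 - 22.2564*y + 6.4989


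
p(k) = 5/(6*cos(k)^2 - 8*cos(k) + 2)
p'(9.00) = -0.19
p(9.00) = 0.35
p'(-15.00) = 0.42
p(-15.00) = 0.43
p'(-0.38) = -89.80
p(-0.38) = -19.62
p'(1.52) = -14.25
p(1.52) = 3.11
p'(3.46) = 0.13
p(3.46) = 0.33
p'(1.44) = -28.46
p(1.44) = 4.72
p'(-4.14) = -0.93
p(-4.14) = 0.62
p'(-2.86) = 0.12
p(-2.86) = 0.33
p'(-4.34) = -1.77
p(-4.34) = 0.88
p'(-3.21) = -0.03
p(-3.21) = 0.31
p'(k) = 5*(12*sin(k)*cos(k) - 8*sin(k))/(6*cos(k)^2 - 8*cos(k) + 2)^2 = 5*(3*cos(k) - 2)*sin(k)/(3*cos(k)^2 - 4*cos(k) + 1)^2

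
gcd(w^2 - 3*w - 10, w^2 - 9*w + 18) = 1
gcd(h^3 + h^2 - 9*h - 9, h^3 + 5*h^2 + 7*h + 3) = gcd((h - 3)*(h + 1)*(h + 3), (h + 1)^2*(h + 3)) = h^2 + 4*h + 3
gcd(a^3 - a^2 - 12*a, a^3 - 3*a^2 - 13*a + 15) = a + 3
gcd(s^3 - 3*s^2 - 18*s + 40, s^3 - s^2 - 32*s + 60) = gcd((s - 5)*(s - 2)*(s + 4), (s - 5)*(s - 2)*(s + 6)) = s^2 - 7*s + 10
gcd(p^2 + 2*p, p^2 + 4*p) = p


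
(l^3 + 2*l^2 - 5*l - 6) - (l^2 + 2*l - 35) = l^3 + l^2 - 7*l + 29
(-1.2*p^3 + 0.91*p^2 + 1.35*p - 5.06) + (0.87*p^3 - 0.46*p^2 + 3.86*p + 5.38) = -0.33*p^3 + 0.45*p^2 + 5.21*p + 0.32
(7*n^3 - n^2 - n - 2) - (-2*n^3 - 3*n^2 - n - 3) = 9*n^3 + 2*n^2 + 1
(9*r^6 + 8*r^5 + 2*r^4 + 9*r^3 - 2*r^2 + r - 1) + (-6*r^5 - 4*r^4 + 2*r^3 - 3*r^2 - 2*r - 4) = 9*r^6 + 2*r^5 - 2*r^4 + 11*r^3 - 5*r^2 - r - 5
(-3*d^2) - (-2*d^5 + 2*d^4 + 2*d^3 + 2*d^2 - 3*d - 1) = 2*d^5 - 2*d^4 - 2*d^3 - 5*d^2 + 3*d + 1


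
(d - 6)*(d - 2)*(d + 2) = d^3 - 6*d^2 - 4*d + 24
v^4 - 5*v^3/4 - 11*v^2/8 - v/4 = v*(v - 2)*(v + 1/4)*(v + 1/2)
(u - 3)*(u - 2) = u^2 - 5*u + 6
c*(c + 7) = c^2 + 7*c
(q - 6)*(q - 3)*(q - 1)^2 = q^4 - 11*q^3 + 37*q^2 - 45*q + 18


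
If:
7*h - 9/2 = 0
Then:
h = 9/14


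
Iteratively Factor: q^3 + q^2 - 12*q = (q)*(q^2 + q - 12) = q*(q + 4)*(q - 3)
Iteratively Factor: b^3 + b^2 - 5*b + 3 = (b - 1)*(b^2 + 2*b - 3) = (b - 1)^2*(b + 3)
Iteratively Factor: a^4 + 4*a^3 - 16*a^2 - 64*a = (a - 4)*(a^3 + 8*a^2 + 16*a) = (a - 4)*(a + 4)*(a^2 + 4*a) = (a - 4)*(a + 4)^2*(a)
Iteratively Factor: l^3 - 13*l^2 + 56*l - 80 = (l - 4)*(l^2 - 9*l + 20) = (l - 4)^2*(l - 5)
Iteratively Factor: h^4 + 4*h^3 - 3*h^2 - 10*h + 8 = (h - 1)*(h^3 + 5*h^2 + 2*h - 8) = (h - 1)*(h + 4)*(h^2 + h - 2) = (h - 1)^2*(h + 4)*(h + 2)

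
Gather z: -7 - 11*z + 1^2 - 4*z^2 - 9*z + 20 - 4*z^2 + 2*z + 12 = -8*z^2 - 18*z + 26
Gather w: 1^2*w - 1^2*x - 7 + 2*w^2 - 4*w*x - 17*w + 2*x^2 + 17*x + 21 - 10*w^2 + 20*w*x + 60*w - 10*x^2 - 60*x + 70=-8*w^2 + w*(16*x + 44) - 8*x^2 - 44*x + 84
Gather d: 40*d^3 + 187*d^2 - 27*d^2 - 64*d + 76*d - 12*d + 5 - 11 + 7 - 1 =40*d^3 + 160*d^2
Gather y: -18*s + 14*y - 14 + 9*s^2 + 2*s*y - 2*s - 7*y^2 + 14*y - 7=9*s^2 - 20*s - 7*y^2 + y*(2*s + 28) - 21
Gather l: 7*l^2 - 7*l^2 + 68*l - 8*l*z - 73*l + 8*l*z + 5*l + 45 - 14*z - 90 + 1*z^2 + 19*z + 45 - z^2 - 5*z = 0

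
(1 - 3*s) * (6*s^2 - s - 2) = -18*s^3 + 9*s^2 + 5*s - 2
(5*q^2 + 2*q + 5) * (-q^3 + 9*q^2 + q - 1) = -5*q^5 + 43*q^4 + 18*q^3 + 42*q^2 + 3*q - 5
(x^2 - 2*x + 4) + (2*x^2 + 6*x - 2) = 3*x^2 + 4*x + 2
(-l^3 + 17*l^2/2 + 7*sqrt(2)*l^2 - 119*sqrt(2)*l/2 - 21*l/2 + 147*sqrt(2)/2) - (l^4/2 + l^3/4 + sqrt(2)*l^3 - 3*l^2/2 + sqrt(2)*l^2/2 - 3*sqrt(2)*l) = -l^4/2 - sqrt(2)*l^3 - 5*l^3/4 + 13*sqrt(2)*l^2/2 + 10*l^2 - 113*sqrt(2)*l/2 - 21*l/2 + 147*sqrt(2)/2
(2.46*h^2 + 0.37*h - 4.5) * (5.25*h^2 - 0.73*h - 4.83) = 12.915*h^4 + 0.1467*h^3 - 35.7769*h^2 + 1.4979*h + 21.735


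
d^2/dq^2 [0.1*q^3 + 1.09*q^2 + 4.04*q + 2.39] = 0.6*q + 2.18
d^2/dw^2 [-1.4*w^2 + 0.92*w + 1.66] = -2.80000000000000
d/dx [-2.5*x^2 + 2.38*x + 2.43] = 2.38 - 5.0*x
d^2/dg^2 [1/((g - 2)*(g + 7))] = 2*((g - 2)^2 + (g - 2)*(g + 7) + (g + 7)^2)/((g - 2)^3*(g + 7)^3)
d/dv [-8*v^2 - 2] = -16*v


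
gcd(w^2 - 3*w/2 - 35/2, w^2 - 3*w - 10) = w - 5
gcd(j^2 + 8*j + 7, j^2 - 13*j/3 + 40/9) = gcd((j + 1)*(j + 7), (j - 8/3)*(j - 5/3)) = 1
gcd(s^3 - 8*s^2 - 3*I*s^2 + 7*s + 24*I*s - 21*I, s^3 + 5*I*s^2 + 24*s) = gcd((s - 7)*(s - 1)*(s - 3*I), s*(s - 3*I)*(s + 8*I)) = s - 3*I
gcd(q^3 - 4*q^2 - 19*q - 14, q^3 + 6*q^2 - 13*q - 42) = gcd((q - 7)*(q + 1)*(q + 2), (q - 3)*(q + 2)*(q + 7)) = q + 2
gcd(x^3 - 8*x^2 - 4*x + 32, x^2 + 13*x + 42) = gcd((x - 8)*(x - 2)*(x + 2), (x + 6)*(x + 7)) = 1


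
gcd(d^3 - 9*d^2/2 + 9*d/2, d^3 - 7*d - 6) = d - 3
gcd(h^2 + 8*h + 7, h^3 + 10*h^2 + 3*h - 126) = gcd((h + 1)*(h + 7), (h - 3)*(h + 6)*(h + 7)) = h + 7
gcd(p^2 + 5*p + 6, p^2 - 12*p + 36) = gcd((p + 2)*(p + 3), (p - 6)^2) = 1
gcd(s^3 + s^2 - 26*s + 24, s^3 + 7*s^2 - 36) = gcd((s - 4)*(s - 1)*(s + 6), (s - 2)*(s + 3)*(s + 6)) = s + 6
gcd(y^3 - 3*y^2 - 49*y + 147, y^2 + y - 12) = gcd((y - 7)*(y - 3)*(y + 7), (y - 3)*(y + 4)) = y - 3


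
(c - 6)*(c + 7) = c^2 + c - 42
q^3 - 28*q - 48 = (q - 6)*(q + 2)*(q + 4)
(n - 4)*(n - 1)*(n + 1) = n^3 - 4*n^2 - n + 4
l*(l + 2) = l^2 + 2*l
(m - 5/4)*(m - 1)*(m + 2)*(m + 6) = m^4 + 23*m^3/4 - 19*m^2/4 - 17*m + 15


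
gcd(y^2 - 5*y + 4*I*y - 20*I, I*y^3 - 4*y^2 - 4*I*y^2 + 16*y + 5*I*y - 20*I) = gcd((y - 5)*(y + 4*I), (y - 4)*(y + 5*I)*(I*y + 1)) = 1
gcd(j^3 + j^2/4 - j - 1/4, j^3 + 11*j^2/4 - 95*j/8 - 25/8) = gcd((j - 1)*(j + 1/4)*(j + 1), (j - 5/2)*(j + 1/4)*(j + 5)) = j + 1/4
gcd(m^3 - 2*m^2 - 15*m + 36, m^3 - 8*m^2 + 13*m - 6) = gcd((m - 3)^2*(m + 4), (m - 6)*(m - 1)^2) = 1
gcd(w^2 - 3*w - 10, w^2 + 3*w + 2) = w + 2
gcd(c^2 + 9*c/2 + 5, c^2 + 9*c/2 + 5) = c^2 + 9*c/2 + 5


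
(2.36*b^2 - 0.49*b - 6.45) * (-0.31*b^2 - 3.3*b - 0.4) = -0.7316*b^4 - 7.6361*b^3 + 2.6725*b^2 + 21.481*b + 2.58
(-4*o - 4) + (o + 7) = 3 - 3*o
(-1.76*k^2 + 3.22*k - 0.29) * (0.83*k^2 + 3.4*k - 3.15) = -1.4608*k^4 - 3.3114*k^3 + 16.2513*k^2 - 11.129*k + 0.9135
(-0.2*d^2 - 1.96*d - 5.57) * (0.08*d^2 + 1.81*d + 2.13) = -0.016*d^4 - 0.5188*d^3 - 4.4192*d^2 - 14.2565*d - 11.8641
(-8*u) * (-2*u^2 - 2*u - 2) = 16*u^3 + 16*u^2 + 16*u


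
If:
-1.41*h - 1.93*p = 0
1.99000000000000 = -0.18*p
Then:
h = 15.13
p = -11.06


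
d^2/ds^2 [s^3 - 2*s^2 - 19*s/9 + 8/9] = 6*s - 4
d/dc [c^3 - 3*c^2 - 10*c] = 3*c^2 - 6*c - 10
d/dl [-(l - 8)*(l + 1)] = 7 - 2*l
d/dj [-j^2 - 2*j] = -2*j - 2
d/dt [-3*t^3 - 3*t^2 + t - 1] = -9*t^2 - 6*t + 1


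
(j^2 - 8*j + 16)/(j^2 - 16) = (j - 4)/(j + 4)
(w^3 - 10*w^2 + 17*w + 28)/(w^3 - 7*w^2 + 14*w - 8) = (w^2 - 6*w - 7)/(w^2 - 3*w + 2)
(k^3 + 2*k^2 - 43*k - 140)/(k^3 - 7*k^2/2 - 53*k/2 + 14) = 2*(k + 5)/(2*k - 1)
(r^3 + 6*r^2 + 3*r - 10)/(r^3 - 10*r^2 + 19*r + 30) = (r^3 + 6*r^2 + 3*r - 10)/(r^3 - 10*r^2 + 19*r + 30)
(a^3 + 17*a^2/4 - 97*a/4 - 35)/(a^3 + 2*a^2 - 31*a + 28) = (a + 5/4)/(a - 1)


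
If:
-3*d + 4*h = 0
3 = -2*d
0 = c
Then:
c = 0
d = -3/2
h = -9/8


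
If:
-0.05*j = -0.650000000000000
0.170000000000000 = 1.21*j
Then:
No Solution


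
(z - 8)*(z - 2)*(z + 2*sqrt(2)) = z^3 - 10*z^2 + 2*sqrt(2)*z^2 - 20*sqrt(2)*z + 16*z + 32*sqrt(2)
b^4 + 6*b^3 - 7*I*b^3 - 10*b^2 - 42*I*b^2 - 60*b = b*(b + 6)*(b - 5*I)*(b - 2*I)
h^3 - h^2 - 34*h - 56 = (h - 7)*(h + 2)*(h + 4)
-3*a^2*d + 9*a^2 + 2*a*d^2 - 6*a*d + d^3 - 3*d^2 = (-a + d)*(3*a + d)*(d - 3)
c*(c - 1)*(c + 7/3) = c^3 + 4*c^2/3 - 7*c/3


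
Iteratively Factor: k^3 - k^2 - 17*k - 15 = (k + 1)*(k^2 - 2*k - 15) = (k + 1)*(k + 3)*(k - 5)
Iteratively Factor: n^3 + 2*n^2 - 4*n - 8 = (n + 2)*(n^2 - 4) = (n + 2)^2*(n - 2)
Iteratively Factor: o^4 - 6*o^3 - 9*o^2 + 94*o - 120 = (o + 4)*(o^3 - 10*o^2 + 31*o - 30) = (o - 3)*(o + 4)*(o^2 - 7*o + 10) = (o - 5)*(o - 3)*(o + 4)*(o - 2)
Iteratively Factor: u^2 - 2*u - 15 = (u - 5)*(u + 3)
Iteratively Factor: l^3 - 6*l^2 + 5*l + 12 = (l + 1)*(l^2 - 7*l + 12) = (l - 4)*(l + 1)*(l - 3)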